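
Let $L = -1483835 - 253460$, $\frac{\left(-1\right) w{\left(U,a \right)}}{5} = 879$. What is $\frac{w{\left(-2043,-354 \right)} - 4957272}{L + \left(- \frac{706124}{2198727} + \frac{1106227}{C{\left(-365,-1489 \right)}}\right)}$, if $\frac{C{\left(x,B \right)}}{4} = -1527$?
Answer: $\frac{22211439038942724}{7778001195567547} \approx 2.8557$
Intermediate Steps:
$C{\left(x,B \right)} = -6108$ ($C{\left(x,B \right)} = 4 \left(-1527\right) = -6108$)
$w{\left(U,a \right)} = -4395$ ($w{\left(U,a \right)} = \left(-5\right) 879 = -4395$)
$L = -1737295$ ($L = -1483835 - 253460 = -1737295$)
$\frac{w{\left(-2043,-354 \right)} - 4957272}{L + \left(- \frac{706124}{2198727} + \frac{1106227}{C{\left(-365,-1489 \right)}}\right)} = \frac{-4395 - 4957272}{-1737295 + \left(- \frac{706124}{2198727} + \frac{1106227}{-6108}\right)} = - \frac{4961667}{-1737295 + \left(\left(-706124\right) \frac{1}{2198727} + 1106227 \left(- \frac{1}{6108}\right)\right)} = - \frac{4961667}{-1737295 - \frac{812201392807}{4476608172}} = - \frac{4961667}{- \frac{7778001195567547}{4476608172}} = \left(-4961667\right) \left(- \frac{4476608172}{7778001195567547}\right) = \frac{22211439038942724}{7778001195567547}$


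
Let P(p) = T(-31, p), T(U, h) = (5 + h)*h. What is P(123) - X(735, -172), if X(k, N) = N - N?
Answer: 15744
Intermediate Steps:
T(U, h) = h*(5 + h)
X(k, N) = 0
P(p) = p*(5 + p)
P(123) - X(735, -172) = 123*(5 + 123) - 1*0 = 123*128 + 0 = 15744 + 0 = 15744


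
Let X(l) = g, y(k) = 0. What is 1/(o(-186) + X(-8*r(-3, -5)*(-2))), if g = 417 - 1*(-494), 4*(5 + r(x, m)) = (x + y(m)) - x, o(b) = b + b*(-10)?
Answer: 1/2585 ≈ 0.00038685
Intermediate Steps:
o(b) = -9*b (o(b) = b - 10*b = -9*b)
r(x, m) = -5 (r(x, m) = -5 + ((x + 0) - x)/4 = -5 + (x - x)/4 = -5 + (¼)*0 = -5 + 0 = -5)
g = 911 (g = 417 + 494 = 911)
X(l) = 911
1/(o(-186) + X(-8*r(-3, -5)*(-2))) = 1/(-9*(-186) + 911) = 1/(1674 + 911) = 1/2585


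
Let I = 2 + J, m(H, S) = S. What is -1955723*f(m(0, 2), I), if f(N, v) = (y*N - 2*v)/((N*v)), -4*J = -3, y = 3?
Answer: -177793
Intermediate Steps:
J = 3/4 (J = -1/4*(-3) = 3/4 ≈ 0.75000)
I = 11/4 (I = 2 + 3/4 = 11/4 ≈ 2.7500)
f(N, v) = (-2*v + 3*N)/(N*v) (f(N, v) = (3*N - 2*v)/((N*v)) = (-2*v + 3*N)*(1/(N*v)) = (-2*v + 3*N)/(N*v))
-1955723*f(m(0, 2), I) = -1955723*(-2/2 + 3/(11/4)) = -1955723*(-2*1/2 + 3*(4/11)) = -1955723*(-1 + 12/11) = -1955723*1/11 = -177793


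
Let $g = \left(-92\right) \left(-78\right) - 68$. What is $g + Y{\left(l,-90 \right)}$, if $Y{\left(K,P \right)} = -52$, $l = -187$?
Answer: $7056$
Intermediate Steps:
$g = 7108$ ($g = 7176 - 68 = 7108$)
$g + Y{\left(l,-90 \right)} = 7108 - 52 = 7056$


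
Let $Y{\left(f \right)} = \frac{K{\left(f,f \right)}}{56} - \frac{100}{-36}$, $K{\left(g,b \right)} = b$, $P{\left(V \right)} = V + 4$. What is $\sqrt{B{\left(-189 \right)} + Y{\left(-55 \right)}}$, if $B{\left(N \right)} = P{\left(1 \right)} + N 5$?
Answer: $\frac{i \sqrt{6619970}}{84} \approx 30.63 i$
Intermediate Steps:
$P{\left(V \right)} = 4 + V$
$Y{\left(f \right)} = \frac{25}{9} + \frac{f}{56}$ ($Y{\left(f \right)} = \frac{f}{56} - \frac{100}{-36} = f \frac{1}{56} - - \frac{25}{9} = \frac{f}{56} + \frac{25}{9} = \frac{25}{9} + \frac{f}{56}$)
$B{\left(N \right)} = 5 + 5 N$ ($B{\left(N \right)} = \left(4 + 1\right) + N 5 = 5 + 5 N$)
$\sqrt{B{\left(-189 \right)} + Y{\left(-55 \right)}} = \sqrt{\left(5 + 5 \left(-189\right)\right) + \left(\frac{25}{9} + \frac{1}{56} \left(-55\right)\right)} = \sqrt{\left(5 - 945\right) + \left(\frac{25}{9} - \frac{55}{56}\right)} = \sqrt{-940 + \frac{905}{504}} = \sqrt{- \frac{472855}{504}} = \frac{i \sqrt{6619970}}{84}$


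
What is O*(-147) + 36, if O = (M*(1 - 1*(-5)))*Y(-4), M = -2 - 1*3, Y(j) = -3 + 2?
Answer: -4374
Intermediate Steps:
Y(j) = -1
M = -5 (M = -2 - 3 = -5)
O = 30 (O = -5*(1 - 1*(-5))*(-1) = -5*(1 + 5)*(-1) = -5*6*(-1) = -30*(-1) = 30)
O*(-147) + 36 = 30*(-147) + 36 = -4410 + 36 = -4374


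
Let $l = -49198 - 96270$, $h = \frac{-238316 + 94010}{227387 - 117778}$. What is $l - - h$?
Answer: $- \frac{15944746318}{109609} \approx -1.4547 \cdot 10^{5}$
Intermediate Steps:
$h = - \frac{144306}{109609} \approx -1.3166$
$l = -145468$ ($l = -49198 - 96270 = -145468$)
$l - - h = -145468 - \left(-1\right) \left(- \frac{144306}{109609}\right) = -145468 - \frac{144306}{109609} = - \frac{15944746318}{109609}$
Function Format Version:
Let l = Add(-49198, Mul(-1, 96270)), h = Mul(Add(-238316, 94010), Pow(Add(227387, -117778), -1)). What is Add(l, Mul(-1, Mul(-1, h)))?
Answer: Rational(-15944746318, 109609) ≈ -1.4547e+5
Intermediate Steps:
h = Rational(-144306, 109609) (h = Mul(-144306, Pow(109609, -1)) = Mul(-144306, Rational(1, 109609)) = Rational(-144306, 109609) ≈ -1.3166)
l = -145468 (l = Add(-49198, -96270) = -145468)
Add(l, Mul(-1, Mul(-1, h))) = Add(-145468, Mul(-1, Mul(-1, Rational(-144306, 109609)))) = Add(-145468, Mul(-1, Rational(144306, 109609))) = Add(-145468, Rational(-144306, 109609)) = Rational(-15944746318, 109609)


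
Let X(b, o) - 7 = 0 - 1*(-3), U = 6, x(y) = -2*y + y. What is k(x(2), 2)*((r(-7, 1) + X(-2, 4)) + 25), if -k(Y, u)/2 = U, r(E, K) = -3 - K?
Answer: -372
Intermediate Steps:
x(y) = -y
k(Y, u) = -12 (k(Y, u) = -2*6 = -12)
X(b, o) = 10 (X(b, o) = 7 + (0 - 1*(-3)) = 7 + (0 + 3) = 7 + 3 = 10)
k(x(2), 2)*((r(-7, 1) + X(-2, 4)) + 25) = -12*(((-3 - 1*1) + 10) + 25) = -12*(((-3 - 1) + 10) + 25) = -12*((-4 + 10) + 25) = -12*(6 + 25) = -12*31 = -372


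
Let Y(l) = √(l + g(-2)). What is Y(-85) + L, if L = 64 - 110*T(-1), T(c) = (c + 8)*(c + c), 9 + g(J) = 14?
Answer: 1604 + 4*I*√5 ≈ 1604.0 + 8.9443*I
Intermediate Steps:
g(J) = 5 (g(J) = -9 + 14 = 5)
T(c) = 2*c*(8 + c) (T(c) = (8 + c)*(2*c) = 2*c*(8 + c))
L = 1604 (L = 64 - 220*(-1)*(8 - 1) = 64 - 220*(-1)*7 = 64 - 110*(-14) = 64 + 1540 = 1604)
Y(l) = √(5 + l) (Y(l) = √(l + 5) = √(5 + l))
Y(-85) + L = √(5 - 85) + 1604 = √(-80) + 1604 = 4*I*√5 + 1604 = 1604 + 4*I*√5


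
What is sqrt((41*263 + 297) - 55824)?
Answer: 2*I*sqrt(11186) ≈ 211.53*I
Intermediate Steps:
sqrt((41*263 + 297) - 55824) = sqrt((10783 + 297) - 55824) = sqrt(11080 - 55824) = sqrt(-44744) = 2*I*sqrt(11186)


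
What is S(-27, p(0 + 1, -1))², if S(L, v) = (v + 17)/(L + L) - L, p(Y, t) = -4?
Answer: 2088025/2916 ≈ 716.06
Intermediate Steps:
S(L, v) = -L + (17 + v)/(2*L) (S(L, v) = (17 + v)/((2*L)) - L = (17 + v)*(1/(2*L)) - L = (17 + v)/(2*L) - L = -L + (17 + v)/(2*L))
S(-27, p(0 + 1, -1))² = ((½)*(17 - 4 - 2*(-27)²)/(-27))² = ((½)*(-1/27)*(17 - 4 - 2*729))² = ((½)*(-1/27)*(17 - 4 - 1458))² = ((½)*(-1/27)*(-1445))² = (1445/54)² = 2088025/2916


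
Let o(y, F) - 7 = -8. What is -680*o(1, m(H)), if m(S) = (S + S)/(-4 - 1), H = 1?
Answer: 680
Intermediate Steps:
m(S) = -2*S/5 (m(S) = (2*S)/(-5) = (2*S)*(-⅕) = -2*S/5)
o(y, F) = -1 (o(y, F) = 7 - 8 = -1)
-680*o(1, m(H)) = -680*(-1) = 680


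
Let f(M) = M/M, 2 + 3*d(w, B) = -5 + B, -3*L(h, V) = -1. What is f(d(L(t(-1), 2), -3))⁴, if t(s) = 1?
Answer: 1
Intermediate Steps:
L(h, V) = ⅓ (L(h, V) = -⅓*(-1) = ⅓)
d(w, B) = -7/3 + B/3 (d(w, B) = -⅔ + (-5 + B)/3 = -⅔ + (-5/3 + B/3) = -7/3 + B/3)
f(M) = 1
f(d(L(t(-1), 2), -3))⁴ = 1⁴ = 1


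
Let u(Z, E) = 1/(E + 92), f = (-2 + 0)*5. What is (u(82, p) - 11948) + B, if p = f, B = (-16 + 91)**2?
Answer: -518485/82 ≈ -6323.0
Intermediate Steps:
B = 5625 (B = 75**2 = 5625)
f = -10 (f = -2*5 = -10)
p = -10
u(Z, E) = 1/(92 + E)
(u(82, p) - 11948) + B = (1/(92 - 10) - 11948) + 5625 = (1/82 - 11948) + 5625 = -979735/82 + 5625 = -518485/82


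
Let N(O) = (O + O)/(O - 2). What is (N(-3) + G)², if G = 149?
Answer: 564001/25 ≈ 22560.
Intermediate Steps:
N(O) = 2*O/(-2 + O) (N(O) = (2*O)/(-2 + O) = 2*O/(-2 + O))
(N(-3) + G)² = (2*(-3)/(-2 - 3) + 149)² = (2*(-3)/(-5) + 149)² = (2*(-3)*(-⅕) + 149)² = (6/5 + 149)² = (751/5)² = 564001/25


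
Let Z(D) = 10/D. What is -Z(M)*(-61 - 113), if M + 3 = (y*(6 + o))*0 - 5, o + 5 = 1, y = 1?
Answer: -435/2 ≈ -217.50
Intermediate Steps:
o = -4 (o = -5 + 1 = -4)
M = -8 (M = -3 + ((1*(6 - 4))*0 - 5) = -3 + ((1*2)*0 - 5) = -3 + (2*0 - 5) = -3 + (0 - 5) = -3 - 5 = -8)
-Z(M)*(-61 - 113) = -10/(-8)*(-61 - 113) = -10*(-⅛)*(-174) = -(-5)*(-174)/4 = -1*435/2 = -435/2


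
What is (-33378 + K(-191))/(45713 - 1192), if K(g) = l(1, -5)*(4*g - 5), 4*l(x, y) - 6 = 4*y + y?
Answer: -118901/178084 ≈ -0.66767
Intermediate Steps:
l(x, y) = 3/2 + 5*y/4 (l(x, y) = 3/2 + (4*y + y)/4 = 3/2 + (5*y)/4 = 3/2 + 5*y/4)
K(g) = 95/4 - 19*g (K(g) = (3/2 + (5/4)*(-5))*(4*g - 5) = (3/2 - 25/4)*(-5 + 4*g) = -19*(-5 + 4*g)/4 = 95/4 - 19*g)
(-33378 + K(-191))/(45713 - 1192) = (-33378 + (95/4 - 19*(-191)))/(45713 - 1192) = (-33378 + (95/4 + 3629))/44521 = (-33378 + 14611/4)*(1/44521) = -118901/4*1/44521 = -118901/178084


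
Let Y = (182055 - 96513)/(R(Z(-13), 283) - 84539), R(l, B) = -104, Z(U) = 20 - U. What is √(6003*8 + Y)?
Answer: √344057703519270/84643 ≈ 219.14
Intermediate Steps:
Y = -85542/84643 (Y = (182055 - 96513)/(-104 - 84539) = 85542/(-84643) = 85542*(-1/84643) = -85542/84643 ≈ -1.0106)
√(6003*8 + Y) = √(6003*8 - 85542/84643) = √(48024 - 85542/84643) = √(4064809890/84643) = √344057703519270/84643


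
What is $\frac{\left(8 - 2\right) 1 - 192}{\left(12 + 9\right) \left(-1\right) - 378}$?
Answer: $\frac{62}{133} \approx 0.46617$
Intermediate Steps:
$\frac{\left(8 - 2\right) 1 - 192}{\left(12 + 9\right) \left(-1\right) - 378} = \frac{6 \cdot 1 - 192}{21 \left(-1\right) - 378} = \frac{6 - 192}{-21 - 378} = - \frac{186}{-399} = \left(-186\right) \left(- \frac{1}{399}\right) = \frac{62}{133}$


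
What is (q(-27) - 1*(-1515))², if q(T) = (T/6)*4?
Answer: 2241009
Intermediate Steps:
q(T) = 2*T/3 (q(T) = (T/6)*4 = 2*T/3)
(q(-27) - 1*(-1515))² = ((⅔)*(-27) - 1*(-1515))² = (-18 + 1515)² = 1497² = 2241009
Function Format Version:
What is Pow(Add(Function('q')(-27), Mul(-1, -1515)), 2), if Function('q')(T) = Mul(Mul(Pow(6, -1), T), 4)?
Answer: 2241009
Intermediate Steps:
Function('q')(T) = Mul(Rational(2, 3), T) (Function('q')(T) = Mul(Mul(Rational(1, 6), T), 4) = Mul(Rational(2, 3), T))
Pow(Add(Function('q')(-27), Mul(-1, -1515)), 2) = Pow(Add(Mul(Rational(2, 3), -27), Mul(-1, -1515)), 2) = Pow(Add(-18, 1515), 2) = Pow(1497, 2) = 2241009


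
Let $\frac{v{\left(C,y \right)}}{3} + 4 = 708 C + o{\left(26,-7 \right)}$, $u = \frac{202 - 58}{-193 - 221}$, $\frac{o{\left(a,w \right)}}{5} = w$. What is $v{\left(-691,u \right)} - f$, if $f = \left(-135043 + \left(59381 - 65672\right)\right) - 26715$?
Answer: $-1299752$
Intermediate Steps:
$o{\left(a,w \right)} = 5 w$
$u = - \frac{8}{23}$ ($u = \frac{144}{-414} = 144 \left(- \frac{1}{414}\right) = - \frac{8}{23} \approx -0.34783$)
$v{\left(C,y \right)} = -117 + 2124 C$ ($v{\left(C,y \right)} = -12 + 3 \left(708 C + 5 \left(-7\right)\right) = -12 + 3 \left(708 C - 35\right) = -12 + 3 \left(-35 + 708 C\right) = -12 + \left(-105 + 2124 C\right) = -117 + 2124 C$)
$f = -168049$ ($f = \left(-135043 + \left(59381 - 65672\right)\right) - 26715 = \left(-135043 - 6291\right) - 26715 = -141334 - 26715 = -168049$)
$v{\left(-691,u \right)} - f = \left(-117 + 2124 \left(-691\right)\right) - -168049 = \left(-117 - 1467684\right) + 168049 = -1467801 + 168049 = -1299752$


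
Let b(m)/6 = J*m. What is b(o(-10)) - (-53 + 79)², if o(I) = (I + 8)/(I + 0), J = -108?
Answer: -4028/5 ≈ -805.60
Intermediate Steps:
o(I) = (8 + I)/I
b(m) = -648*m (b(m) = 6*(-108*m) = -648*m)
b(o(-10)) - (-53 + 79)² = -648*(8 - 10)/(-10) - (-53 + 79)² = -(-324)*(-2)/5 - 1*26² = -648*⅕ - 1*676 = -648/5 - 676 = -4028/5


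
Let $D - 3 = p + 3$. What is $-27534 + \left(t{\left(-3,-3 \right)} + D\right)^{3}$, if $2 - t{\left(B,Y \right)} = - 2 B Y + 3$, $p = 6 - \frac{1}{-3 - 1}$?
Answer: $- \frac{160563}{64} \approx -2508.8$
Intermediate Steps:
$p = \frac{25}{4}$ ($p = 6 - \frac{1}{-4} = 6 - - \frac{1}{4} = 6 + \frac{1}{4} = \frac{25}{4} \approx 6.25$)
$D = \frac{49}{4}$ ($D = 3 + \left(\frac{25}{4} + 3\right) = 3 + \frac{37}{4} = \frac{49}{4} \approx 12.25$)
$t{\left(B,Y \right)} = -1 + 2 B Y$ ($t{\left(B,Y \right)} = 2 - \left(- 2 B Y + 3\right) = 2 - \left(3 - 2 B Y\right) = 2 + \left(-3 + 2 B Y\right) = -1 + 2 B Y$)
$-27534 + \left(t{\left(-3,-3 \right)} + D\right)^{3} = -27534 + \left(\left(-1 + 2 \left(-3\right) \left(-3\right)\right) + \frac{49}{4}\right)^{3} = -27534 + \left(\left(-1 + 18\right) + \frac{49}{4}\right)^{3} = -27534 + \left(17 + \frac{49}{4}\right)^{3} = -27534 + \left(\frac{117}{4}\right)^{3} = -27534 + \frac{1601613}{64} = - \frac{160563}{64}$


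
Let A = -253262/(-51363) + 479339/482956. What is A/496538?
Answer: 5066713501/424729513897416 ≈ 1.1929e-5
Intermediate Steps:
A = 146934691529/24806069028 (A = -253262*(-1/51363) + 479339*(1/482956) = 253262/51363 + 479339/482956 = 146934691529/24806069028 ≈ 5.9233)
A/496538 = (146934691529/24806069028)/496538 = (146934691529/24806069028)*(1/496538) = 5066713501/424729513897416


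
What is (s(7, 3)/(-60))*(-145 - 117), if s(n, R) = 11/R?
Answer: 1441/90 ≈ 16.011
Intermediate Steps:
(s(7, 3)/(-60))*(-145 - 117) = ((11/3)/(-60))*(-145 - 117) = ((11*(⅓))*(-1/60))*(-262) = ((11/3)*(-1/60))*(-262) = -11/180*(-262) = 1441/90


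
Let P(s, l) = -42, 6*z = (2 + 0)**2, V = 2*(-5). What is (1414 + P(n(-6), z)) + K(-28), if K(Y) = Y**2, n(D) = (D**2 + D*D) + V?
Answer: 2156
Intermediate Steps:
V = -10
n(D) = -10 + 2*D**2 (n(D) = (D**2 + D*D) - 10 = (D**2 + D**2) - 10 = 2*D**2 - 10 = -10 + 2*D**2)
z = 2/3 (z = (2 + 0)**2/6 = (1/6)*2**2 = (1/6)*4 = 2/3 ≈ 0.66667)
(1414 + P(n(-6), z)) + K(-28) = (1414 - 42) + (-28)**2 = 1372 + 784 = 2156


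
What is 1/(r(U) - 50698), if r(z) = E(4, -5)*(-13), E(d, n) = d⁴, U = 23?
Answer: -1/54026 ≈ -1.8510e-5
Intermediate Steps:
r(z) = -3328 (r(z) = 4⁴*(-13) = 256*(-13) = -3328)
1/(r(U) - 50698) = 1/(-3328 - 50698) = 1/(-54026) = -1/54026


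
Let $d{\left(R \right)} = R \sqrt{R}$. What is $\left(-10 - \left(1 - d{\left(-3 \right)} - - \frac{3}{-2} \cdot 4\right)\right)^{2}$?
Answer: $-2 + 30 i \sqrt{3} \approx -2.0 + 51.962 i$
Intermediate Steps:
$d{\left(R \right)} = R^{\frac{3}{2}}$
$\left(-10 - \left(1 - d{\left(-3 \right)} - - \frac{3}{-2} \cdot 4\right)\right)^{2} = \left(-10 - \left(1 - - \frac{3}{-2} \cdot 4 + 3 i \sqrt{3}\right)\right)^{2} = \left(-10 - \left(1 - \left(-3\right) \left(- \frac{1}{2}\right) 4 + 3 i \sqrt{3}\right)\right)^{2} = \left(-10 + \left(\left(- 3 i \sqrt{3} + \frac{3}{2} \cdot 4\right) - 1\right)\right)^{2} = \left(-10 + \left(\left(- 3 i \sqrt{3} + 6\right) - 1\right)\right)^{2} = \left(-10 + \left(\left(6 - 3 i \sqrt{3}\right) - 1\right)\right)^{2} = \left(-10 + \left(5 - 3 i \sqrt{3}\right)\right)^{2} = \left(-5 - 3 i \sqrt{3}\right)^{2}$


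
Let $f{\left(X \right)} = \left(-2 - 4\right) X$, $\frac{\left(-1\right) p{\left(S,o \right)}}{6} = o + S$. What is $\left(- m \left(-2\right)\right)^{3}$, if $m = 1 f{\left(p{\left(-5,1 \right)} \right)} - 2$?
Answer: $-24897088$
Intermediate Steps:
$p{\left(S,o \right)} = - 6 S - 6 o$ ($p{\left(S,o \right)} = - 6 \left(o + S\right) = - 6 \left(S + o\right) = - 6 S - 6 o$)
$f{\left(X \right)} = - 6 X$
$m = -146$ ($m = 1 \left(- 6 \left(\left(-6\right) \left(-5\right) - 6\right)\right) - 2 = 1 \left(- 6 \left(30 - 6\right)\right) - 2 = 1 \left(\left(-6\right) 24\right) - 2 = 1 \left(-144\right) - 2 = -144 - 2 = -146$)
$\left(- m \left(-2\right)\right)^{3} = \left(\left(-1\right) \left(-146\right) \left(-2\right)\right)^{3} = \left(146 \left(-2\right)\right)^{3} = \left(-292\right)^{3} = -24897088$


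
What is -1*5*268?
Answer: -1340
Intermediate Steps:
-1*5*268 = -5*268 = -1340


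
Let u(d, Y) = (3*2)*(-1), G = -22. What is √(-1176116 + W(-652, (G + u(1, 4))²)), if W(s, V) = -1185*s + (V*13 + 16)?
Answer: 2*I*√98322 ≈ 627.13*I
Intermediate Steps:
u(d, Y) = -6 (u(d, Y) = 6*(-1) = -6)
W(s, V) = 16 - 1185*s + 13*V (W(s, V) = -1185*s + (13*V + 16) = -1185*s + (16 + 13*V) = 16 - 1185*s + 13*V)
√(-1176116 + W(-652, (G + u(1, 4))²)) = √(-1176116 + (16 - 1185*(-652) + 13*(-22 - 6)²)) = √(-1176116 + (16 + 772620 + 13*(-28)²)) = √(-1176116 + (16 + 772620 + 13*784)) = √(-1176116 + (16 + 772620 + 10192)) = √(-1176116 + 782828) = √(-393288) = 2*I*√98322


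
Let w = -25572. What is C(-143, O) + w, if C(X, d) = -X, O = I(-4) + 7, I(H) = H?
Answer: -25429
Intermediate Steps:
O = 3 (O = -4 + 7 = 3)
C(-143, O) + w = -1*(-143) - 25572 = 143 - 25572 = -25429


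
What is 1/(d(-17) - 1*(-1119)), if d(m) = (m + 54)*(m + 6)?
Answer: 1/712 ≈ 0.0014045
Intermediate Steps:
d(m) = (6 + m)*(54 + m) (d(m) = (54 + m)*(6 + m) = (6 + m)*(54 + m))
1/(d(-17) - 1*(-1119)) = 1/((324 + (-17)² + 60*(-17)) - 1*(-1119)) = 1/((324 + 289 - 1020) + 1119) = 1/(-407 + 1119) = 1/712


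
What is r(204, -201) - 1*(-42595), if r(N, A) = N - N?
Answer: 42595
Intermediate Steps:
r(N, A) = 0
r(204, -201) - 1*(-42595) = 0 - 1*(-42595) = 0 + 42595 = 42595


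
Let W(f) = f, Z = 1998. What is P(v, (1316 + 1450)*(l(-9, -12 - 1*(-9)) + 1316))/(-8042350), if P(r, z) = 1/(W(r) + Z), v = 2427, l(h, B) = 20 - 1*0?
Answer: -1/35587398750 ≈ -2.8100e-11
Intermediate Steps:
l(h, B) = 20 (l(h, B) = 20 + 0 = 20)
P(r, z) = 1/(1998 + r) (P(r, z) = 1/(r + 1998) = 1/(1998 + r))
P(v, (1316 + 1450)*(l(-9, -12 - 1*(-9)) + 1316))/(-8042350) = 1/((1998 + 2427)*(-8042350)) = -1/8042350/4425 = (1/4425)*(-1/8042350) = -1/35587398750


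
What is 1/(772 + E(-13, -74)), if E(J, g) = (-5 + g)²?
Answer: 1/7013 ≈ 0.00014259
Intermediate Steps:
1/(772 + E(-13, -74)) = 1/(772 + (-5 - 74)²) = 1/(772 + (-79)²) = 1/(772 + 6241) = 1/7013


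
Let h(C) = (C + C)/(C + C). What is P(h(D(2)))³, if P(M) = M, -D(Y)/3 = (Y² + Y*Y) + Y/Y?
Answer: 1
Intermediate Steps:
D(Y) = -3 - 6*Y² (D(Y) = -3*((Y² + Y*Y) + Y/Y) = -3*((Y² + Y²) + 1) = -3*(2*Y² + 1) = -3*(1 + 2*Y²) = -3 - 6*Y²)
h(C) = 1 (h(C) = (2*C)/((2*C)) = (2*C)*(1/(2*C)) = 1)
P(h(D(2)))³ = 1³ = 1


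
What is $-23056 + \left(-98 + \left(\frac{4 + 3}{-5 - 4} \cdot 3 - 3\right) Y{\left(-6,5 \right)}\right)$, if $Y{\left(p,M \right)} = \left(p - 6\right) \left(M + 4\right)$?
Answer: $-22578$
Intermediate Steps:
$Y{\left(p,M \right)} = \left(-6 + p\right) \left(4 + M\right)$
$-23056 + \left(-98 + \left(\frac{4 + 3}{-5 - 4} \cdot 3 - 3\right) Y{\left(-6,5 \right)}\right) = -23056 - \left(98 - \left(\frac{4 + 3}{-5 - 4} \cdot 3 - 3\right) \left(-24 - 30 + 4 \left(-6\right) + 5 \left(-6\right)\right)\right) = -23056 - \left(98 - \left(\frac{7}{-9} \cdot 3 - 3\right) \left(-24 - 30 - 24 - 30\right)\right) = -23056 - \left(98 - \left(7 \left(- \frac{1}{9}\right) 3 - 3\right) \left(-108\right)\right) = -23056 - \left(98 - \left(\left(- \frac{7}{9}\right) 3 - 3\right) \left(-108\right)\right) = -23056 - \left(98 - \left(- \frac{7}{3} - 3\right) \left(-108\right)\right) = -23056 - -478 = -23056 + \left(-98 + 576\right) = -23056 + 478 = -22578$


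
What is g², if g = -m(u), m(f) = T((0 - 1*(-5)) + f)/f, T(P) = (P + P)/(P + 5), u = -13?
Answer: 256/1521 ≈ 0.16831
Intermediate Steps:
T(P) = 2*P/(5 + P) (T(P) = (2*P)/(5 + P) = 2*P/(5 + P))
m(f) = 2*(5 + f)/(f*(10 + f)) (m(f) = (2*((0 - 1*(-5)) + f)/(5 + ((0 - 1*(-5)) + f)))/f = (2*((0 + 5) + f)/(5 + ((0 + 5) + f)))/f = (2*(5 + f)/(5 + (5 + f)))/f = (2*(5 + f)/(10 + f))/f = 2*(5 + f)/(f*(10 + f)))
g = 16/39 (g = -2*(5 - 13)/((-13)*(10 - 13)) = -2*(-1)*(-8)/(13*(-3)) = -2*(-1)*(-1)*(-8)/(13*3) = -1*(-16/39) = 16/39 ≈ 0.41026)
g² = (16/39)² = 256/1521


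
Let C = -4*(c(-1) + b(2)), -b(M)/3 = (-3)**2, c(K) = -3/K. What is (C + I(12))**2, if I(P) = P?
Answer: 11664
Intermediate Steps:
b(M) = -27 (b(M) = -3*(-3)**2 = -3*9 = -27)
C = 96 (C = -4*(-3/(-1) - 27) = -4*(-3*(-1) - 27) = -4*(3 - 27) = -4*(-24) = 96)
(C + I(12))**2 = (96 + 12)**2 = 108**2 = 11664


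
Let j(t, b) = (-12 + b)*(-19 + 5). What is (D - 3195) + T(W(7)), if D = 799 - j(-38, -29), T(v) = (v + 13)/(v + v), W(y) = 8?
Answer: -47499/16 ≈ -2968.7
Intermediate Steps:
j(t, b) = 168 - 14*b (j(t, b) = (-12 + b)*(-14) = 168 - 14*b)
T(v) = (13 + v)/(2*v) (T(v) = (13 + v)/((2*v)) = (13 + v)*(1/(2*v)) = (13 + v)/(2*v))
D = 225 (D = 799 - (168 - 14*(-29)) = 799 - (168 + 406) = 799 - 1*574 = 799 - 574 = 225)
(D - 3195) + T(W(7)) = (225 - 3195) + (½)*(13 + 8)/8 = -2970 + (½)*(⅛)*21 = -2970 + 21/16 = -47499/16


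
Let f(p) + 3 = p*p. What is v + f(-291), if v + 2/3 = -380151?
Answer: -886421/3 ≈ -2.9547e+5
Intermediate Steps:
v = -1140455/3 (v = -⅔ - 380151 = -1140455/3 ≈ -3.8015e+5)
f(p) = -3 + p² (f(p) = -3 + p*p = -3 + p²)
v + f(-291) = -1140455/3 + (-3 + (-291)²) = -1140455/3 + (-3 + 84681) = -1140455/3 + 84678 = -886421/3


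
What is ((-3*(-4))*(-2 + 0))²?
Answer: 576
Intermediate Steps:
((-3*(-4))*(-2 + 0))² = (12*(-2))² = (-24)² = 576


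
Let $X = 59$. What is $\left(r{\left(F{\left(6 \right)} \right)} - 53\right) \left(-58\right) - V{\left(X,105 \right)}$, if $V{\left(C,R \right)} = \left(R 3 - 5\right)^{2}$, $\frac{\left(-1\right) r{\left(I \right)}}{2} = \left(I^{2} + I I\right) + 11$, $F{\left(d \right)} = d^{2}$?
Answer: $208922$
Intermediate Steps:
$r{\left(I \right)} = -22 - 4 I^{2}$ ($r{\left(I \right)} = - 2 \left(\left(I^{2} + I I\right) + 11\right) = - 2 \left(\left(I^{2} + I^{2}\right) + 11\right) = - 2 \left(2 I^{2} + 11\right) = - 2 \left(11 + 2 I^{2}\right) = -22 - 4 I^{2}$)
$V{\left(C,R \right)} = \left(-5 + 3 R\right)^{2}$ ($V{\left(C,R \right)} = \left(3 R - 5\right)^{2} = \left(-5 + 3 R\right)^{2}$)
$\left(r{\left(F{\left(6 \right)} \right)} - 53\right) \left(-58\right) - V{\left(X,105 \right)} = \left(\left(-22 - 4 \left(6^{2}\right)^{2}\right) - 53\right) \left(-58\right) - \left(-5 + 3 \cdot 105\right)^{2} = \left(\left(-22 - 4 \cdot 36^{2}\right) - 53\right) \left(-58\right) - \left(-5 + 315\right)^{2} = \left(\left(-22 - 5184\right) - 53\right) \left(-58\right) - 310^{2} = \left(\left(-22 - 5184\right) - 53\right) \left(-58\right) - 96100 = \left(-5206 - 53\right) \left(-58\right) - 96100 = \left(-5259\right) \left(-58\right) - 96100 = 305022 - 96100 = 208922$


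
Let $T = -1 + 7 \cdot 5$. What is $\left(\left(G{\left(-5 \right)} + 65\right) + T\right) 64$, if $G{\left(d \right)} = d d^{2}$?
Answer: $-1664$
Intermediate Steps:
$G{\left(d \right)} = d^{3}$
$T = 34$ ($T = -1 + 35 = 34$)
$\left(\left(G{\left(-5 \right)} + 65\right) + T\right) 64 = \left(\left(\left(-5\right)^{3} + 65\right) + 34\right) 64 = \left(\left(-125 + 65\right) + 34\right) 64 = \left(-60 + 34\right) 64 = \left(-26\right) 64 = -1664$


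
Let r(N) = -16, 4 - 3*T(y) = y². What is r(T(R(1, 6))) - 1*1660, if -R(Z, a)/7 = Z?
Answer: -1676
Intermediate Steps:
R(Z, a) = -7*Z
T(y) = 4/3 - y²/3
r(T(R(1, 6))) - 1*1660 = -16 - 1*1660 = -16 - 1660 = -1676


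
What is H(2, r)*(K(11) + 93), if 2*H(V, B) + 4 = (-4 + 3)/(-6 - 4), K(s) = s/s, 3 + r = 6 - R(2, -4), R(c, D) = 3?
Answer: -1833/10 ≈ -183.30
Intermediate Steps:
r = 0 (r = -3 + (6 - 1*3) = -3 + (6 - 3) = -3 + 3 = 0)
K(s) = 1
H(V, B) = -39/20 (H(V, B) = -2 + ((-4 + 3)/(-6 - 4))/2 = -2 + (-1/(-10))/2 = -2 + (-1*(-⅒))/2 = -2 + (½)*(⅒) = -2 + 1/20 = -39/20)
H(2, r)*(K(11) + 93) = -39*(1 + 93)/20 = -39/20*94 = -1833/10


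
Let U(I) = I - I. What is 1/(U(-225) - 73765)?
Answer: -1/73765 ≈ -1.3557e-5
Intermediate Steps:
U(I) = 0
1/(U(-225) - 73765) = 1/(0 - 73765) = 1/(-73765) = -1/73765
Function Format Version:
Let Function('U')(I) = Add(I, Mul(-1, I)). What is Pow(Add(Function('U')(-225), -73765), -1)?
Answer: Rational(-1, 73765) ≈ -1.3557e-5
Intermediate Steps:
Function('U')(I) = 0
Pow(Add(Function('U')(-225), -73765), -1) = Pow(Add(0, -73765), -1) = Pow(-73765, -1) = Rational(-1, 73765)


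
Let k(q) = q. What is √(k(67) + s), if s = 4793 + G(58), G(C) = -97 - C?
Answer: √4705 ≈ 68.593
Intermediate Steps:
s = 4638 (s = 4793 + (-97 - 1*58) = 4793 + (-97 - 58) = 4793 - 155 = 4638)
√(k(67) + s) = √(67 + 4638) = √4705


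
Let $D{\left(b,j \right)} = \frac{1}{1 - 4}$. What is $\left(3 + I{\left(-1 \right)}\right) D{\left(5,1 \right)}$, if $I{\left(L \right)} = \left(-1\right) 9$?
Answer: $2$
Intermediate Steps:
$I{\left(L \right)} = -9$
$D{\left(b,j \right)} = - \frac{1}{3}$ ($D{\left(b,j \right)} = \frac{1}{-3} = - \frac{1}{3}$)
$\left(3 + I{\left(-1 \right)}\right) D{\left(5,1 \right)} = \left(3 - 9\right) \left(- \frac{1}{3}\right) = \left(-6\right) \left(- \frac{1}{3}\right) = 2$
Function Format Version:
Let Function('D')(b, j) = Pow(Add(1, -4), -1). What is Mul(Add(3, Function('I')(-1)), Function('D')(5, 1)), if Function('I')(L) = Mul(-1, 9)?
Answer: 2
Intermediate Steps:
Function('I')(L) = -9
Function('D')(b, j) = Rational(-1, 3) (Function('D')(b, j) = Pow(-3, -1) = Rational(-1, 3))
Mul(Add(3, Function('I')(-1)), Function('D')(5, 1)) = Mul(Add(3, -9), Rational(-1, 3)) = Mul(-6, Rational(-1, 3)) = 2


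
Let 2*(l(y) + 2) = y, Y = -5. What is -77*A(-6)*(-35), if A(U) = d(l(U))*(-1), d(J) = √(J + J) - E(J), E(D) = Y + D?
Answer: -26950 - 2695*I*√10 ≈ -26950.0 - 8522.3*I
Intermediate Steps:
E(D) = -5 + D
l(y) = -2 + y/2
d(J) = 5 - J + √2*√J (d(J) = √(J + J) - (-5 + J) = √(2*J) + (5 - J) = √2*√J + (5 - J) = 5 - J + √2*√J)
A(U) = -7 + U/2 - √2*√(-2 + U/2) (A(U) = (5 - (-2 + U/2) + √2*√(-2 + U/2))*(-1) = (5 + (2 - U/2) + √2*√(-2 + U/2))*(-1) = (7 - U/2 + √2*√(-2 + U/2))*(-1) = -7 + U/2 - √2*√(-2 + U/2))
-77*A(-6)*(-35) = -77*(-7 + (½)*(-6) - √(-4 - 6))*(-35) = -77*(-7 - 3 - √(-10))*(-35) = -77*(-7 - 3 - I*√10)*(-35) = -77*(-10 - I*√10)*(-35) = (770 + 77*I*√10)*(-35) = -26950 - 2695*I*√10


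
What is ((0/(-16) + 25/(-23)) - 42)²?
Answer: 982081/529 ≈ 1856.5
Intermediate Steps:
((0/(-16) + 25/(-23)) - 42)² = ((0*(-1/16) + 25*(-1/23)) - 42)² = ((0 - 25/23) - 42)² = (-25/23 - 42)² = (-991/23)² = 982081/529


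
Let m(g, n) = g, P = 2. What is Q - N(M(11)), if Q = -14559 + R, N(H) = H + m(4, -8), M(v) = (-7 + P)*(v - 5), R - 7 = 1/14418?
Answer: -209435867/14418 ≈ -14526.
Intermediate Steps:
R = 100927/14418 (R = 7 + 1/14418 = 100927/14418 ≈ 7.0001)
M(v) = 25 - 5*v (M(v) = (-7 + 2)*(v - 5) = -5*(-5 + v) = 25 - 5*v)
N(H) = 4 + H (N(H) = H + 4 = 4 + H)
Q = -209810735/14418 (Q = -14559 + 100927/14418 = -209810735/14418 ≈ -14552.)
Q - N(M(11)) = -209810735/14418 - (4 + (25 - 5*11)) = -209810735/14418 - (4 + (25 - 55)) = -209810735/14418 - (4 - 30) = -209810735/14418 - 1*(-26) = -209810735/14418 + 26 = -209435867/14418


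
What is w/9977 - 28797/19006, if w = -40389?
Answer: -1054941003/189622862 ≈ -5.5634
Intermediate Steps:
w/9977 - 28797/19006 = -40389/9977 - 28797/19006 = -1054941003/189622862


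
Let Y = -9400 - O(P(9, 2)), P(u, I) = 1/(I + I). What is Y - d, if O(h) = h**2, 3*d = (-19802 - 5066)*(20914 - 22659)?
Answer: -694765763/48 ≈ -1.4474e+7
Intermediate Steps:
P(u, I) = 1/(2*I)
d = 43394660/3 (d = ((-19802 - 5066)*(20914 - 22659))/3 = (-24868*(-1745))/3 = (1/3)*43394660 = 43394660/3 ≈ 1.4465e+7)
Y = -150401/16 (Y = -9400 - ((1/2)/2)**2 = -9400 - ((1/2)*(1/2))**2 = -9400 - (1/4)**2 = -9400 - 1*1/16 = -9400 - 1/16 = -150401/16 ≈ -9400.1)
Y - d = -150401/16 - 1*43394660/3 = -150401/16 - 43394660/3 = -694765763/48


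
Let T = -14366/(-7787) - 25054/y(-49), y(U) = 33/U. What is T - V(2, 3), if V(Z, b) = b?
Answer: 9559382567/256971 ≈ 37200.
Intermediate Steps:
T = 9560153480/256971 (T = -14366/(-7787) - 25054/(33/(-49)) = -14366*(-1/7787) - 25054/(33*(-1/49)) = 14366/7787 - 25054/(-33/49) = 14366/7787 - 25054*(-49/33) = 14366/7787 + 1227646/33 = 9560153480/256971 ≈ 37203.)
T - V(2, 3) = 9560153480/256971 - 1*3 = 9560153480/256971 - 3 = 9559382567/256971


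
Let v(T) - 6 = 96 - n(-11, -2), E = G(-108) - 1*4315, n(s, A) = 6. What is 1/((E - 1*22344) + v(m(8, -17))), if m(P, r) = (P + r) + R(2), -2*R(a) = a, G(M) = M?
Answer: -1/26671 ≈ -3.7494e-5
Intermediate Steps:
R(a) = -a/2
E = -4423 (E = -108 - 1*4315 = -108 - 4315 = -4423)
m(P, r) = -1 + P + r (m(P, r) = (P + r) - ½*2 = (P + r) - 1 = -1 + P + r)
v(T) = 96 (v(T) = 6 + (96 - 1*6) = 6 + (96 - 6) = 6 + 90 = 96)
1/((E - 1*22344) + v(m(8, -17))) = 1/((-4423 - 1*22344) + 96) = 1/((-4423 - 22344) + 96) = 1/(-26767 + 96) = 1/(-26671) = -1/26671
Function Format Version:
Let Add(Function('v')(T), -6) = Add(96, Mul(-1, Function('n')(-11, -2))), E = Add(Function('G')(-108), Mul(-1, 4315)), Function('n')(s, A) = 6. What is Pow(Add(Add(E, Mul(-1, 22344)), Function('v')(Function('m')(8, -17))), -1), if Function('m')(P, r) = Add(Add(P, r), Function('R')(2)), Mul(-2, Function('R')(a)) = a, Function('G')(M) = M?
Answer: Rational(-1, 26671) ≈ -3.7494e-5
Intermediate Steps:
Function('R')(a) = Mul(Rational(-1, 2), a)
E = -4423 (E = Add(-108, Mul(-1, 4315)) = Add(-108, -4315) = -4423)
Function('m')(P, r) = Add(-1, P, r) (Function('m')(P, r) = Add(Add(P, r), Mul(Rational(-1, 2), 2)) = Add(Add(P, r), -1) = Add(-1, P, r))
Function('v')(T) = 96 (Function('v')(T) = Add(6, Add(96, Mul(-1, 6))) = Add(6, Add(96, -6)) = Add(6, 90) = 96)
Pow(Add(Add(E, Mul(-1, 22344)), Function('v')(Function('m')(8, -17))), -1) = Pow(Add(Add(-4423, Mul(-1, 22344)), 96), -1) = Pow(Add(Add(-4423, -22344), 96), -1) = Pow(Add(-26767, 96), -1) = Pow(-26671, -1) = Rational(-1, 26671)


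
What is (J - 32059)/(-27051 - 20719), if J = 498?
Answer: 31561/47770 ≈ 0.66069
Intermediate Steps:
(J - 32059)/(-27051 - 20719) = (498 - 32059)/(-27051 - 20719) = -31561/(-47770) = -31561*(-1/47770) = 31561/47770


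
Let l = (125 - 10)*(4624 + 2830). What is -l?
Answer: -857210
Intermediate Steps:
l = 857210 (l = 115*7454 = 857210)
-l = -1*857210 = -857210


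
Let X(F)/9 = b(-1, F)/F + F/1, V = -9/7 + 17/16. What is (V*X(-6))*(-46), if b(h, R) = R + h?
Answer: -50025/112 ≈ -446.65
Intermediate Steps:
V = -25/112 (V = -9*⅐ + 17*(1/16) = -9/7 + 17/16 = -25/112 ≈ -0.22321)
X(F) = 9*F + 9*(-1 + F)/F (X(F) = 9*((F - 1)/F + F/1) = 9*((-1 + F)/F + F*1) = 9*((-1 + F)/F + F) = 9*(F + (-1 + F)/F) = 9*F + 9*(-1 + F)/F)
(V*X(-6))*(-46) = -25*(9 - 9/(-6) + 9*(-6))/112*(-46) = -25*(9 - 9*(-⅙) - 54)/112*(-46) = -25*(9 + 3/2 - 54)/112*(-46) = -25/112*(-87/2)*(-46) = (2175/224)*(-46) = -50025/112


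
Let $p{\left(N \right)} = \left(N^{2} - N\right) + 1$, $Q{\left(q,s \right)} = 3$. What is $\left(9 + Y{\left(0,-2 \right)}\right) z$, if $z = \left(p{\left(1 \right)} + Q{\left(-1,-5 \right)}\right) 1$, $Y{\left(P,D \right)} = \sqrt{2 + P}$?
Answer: $36 + 4 \sqrt{2} \approx 41.657$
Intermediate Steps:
$p{\left(N \right)} = 1 + N^{2} - N$
$z = 4$ ($z = \left(\left(1 + 1^{2} - 1\right) + 3\right) 1 = \left(\left(1 + 1 - 1\right) + 3\right) 1 = \left(1 + 3\right) 1 = 4 \cdot 1 = 4$)
$\left(9 + Y{\left(0,-2 \right)}\right) z = \left(9 + \sqrt{2 + 0}\right) 4 = \left(9 + \sqrt{2}\right) 4 = 36 + 4 \sqrt{2}$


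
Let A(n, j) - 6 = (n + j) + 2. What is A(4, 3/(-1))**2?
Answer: 81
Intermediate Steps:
A(n, j) = 8 + j + n (A(n, j) = 6 + ((n + j) + 2) = 6 + ((j + n) + 2) = 6 + (2 + j + n) = 8 + j + n)
A(4, 3/(-1))**2 = (8 + 3/(-1) + 4)**2 = (8 + 3*(-1) + 4)**2 = (8 - 3 + 4)**2 = 9**2 = 81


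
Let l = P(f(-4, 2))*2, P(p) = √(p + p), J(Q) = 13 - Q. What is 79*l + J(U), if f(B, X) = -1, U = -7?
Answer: 20 + 158*I*√2 ≈ 20.0 + 223.45*I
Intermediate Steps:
P(p) = √2*√p (P(p) = √(2*p) = √2*√p)
l = 2*I*√2 (l = (√2*√(-1))*2 = (√2*I)*2 = (I*√2)*2 = 2*I*√2 ≈ 2.8284*I)
79*l + J(U) = 79*(2*I*√2) + (13 - 1*(-7)) = 158*I*√2 + (13 + 7) = 158*I*√2 + 20 = 20 + 158*I*√2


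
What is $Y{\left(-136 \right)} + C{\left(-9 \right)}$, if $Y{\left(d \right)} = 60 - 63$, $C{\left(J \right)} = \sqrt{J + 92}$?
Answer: $-3 + \sqrt{83} \approx 6.1104$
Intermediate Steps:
$C{\left(J \right)} = \sqrt{92 + J}$
$Y{\left(d \right)} = -3$
$Y{\left(-136 \right)} + C{\left(-9 \right)} = -3 + \sqrt{92 - 9} = -3 + \sqrt{83}$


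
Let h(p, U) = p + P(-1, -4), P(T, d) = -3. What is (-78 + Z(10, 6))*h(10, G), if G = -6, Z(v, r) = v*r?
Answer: -126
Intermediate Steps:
Z(v, r) = r*v
h(p, U) = -3 + p (h(p, U) = p - 3 = -3 + p)
(-78 + Z(10, 6))*h(10, G) = (-78 + 6*10)*(-3 + 10) = (-78 + 60)*7 = -18*7 = -126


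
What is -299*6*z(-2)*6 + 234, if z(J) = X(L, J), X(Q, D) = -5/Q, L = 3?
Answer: 18174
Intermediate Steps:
z(J) = -5/3
-299*6*z(-2)*6 + 234 = -299*6*(-5/3)*6 + 234 = -(-2990)*6 + 234 = -299*(-60) + 234 = 17940 + 234 = 18174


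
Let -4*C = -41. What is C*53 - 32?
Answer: 2045/4 ≈ 511.25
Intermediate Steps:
C = 41/4 (C = -¼*(-41) = 41/4 ≈ 10.250)
C*53 - 32 = (41/4)*53 - 32 = 2173/4 - 32 = 2045/4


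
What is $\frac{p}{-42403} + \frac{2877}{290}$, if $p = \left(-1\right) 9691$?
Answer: $\frac{124803821}{12296870} \approx 10.149$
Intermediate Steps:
$p = -9691$
$\frac{p}{-42403} + \frac{2877}{290} = - \frac{9691}{-42403} + \frac{2877}{290} = \left(-9691\right) \left(- \frac{1}{42403}\right) + 2877 \cdot \frac{1}{290} = \frac{9691}{42403} + \frac{2877}{290} = \frac{124803821}{12296870}$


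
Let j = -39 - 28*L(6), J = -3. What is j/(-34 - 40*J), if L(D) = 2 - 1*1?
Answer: -67/86 ≈ -0.77907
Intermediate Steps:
L(D) = 1 (L(D) = 2 - 1 = 1)
j = -67 (j = -39 - 28*1 = -39 - 28 = -67)
j/(-34 - 40*J) = -67/(-34 - 40*(-3)) = -67/(-34 + 120) = -67/86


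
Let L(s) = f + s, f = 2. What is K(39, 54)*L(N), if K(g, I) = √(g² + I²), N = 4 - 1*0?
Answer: 18*√493 ≈ 399.67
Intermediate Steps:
N = 4 (N = 4 + 0 = 4)
L(s) = 2 + s
K(g, I) = √(I² + g²)
K(39, 54)*L(N) = √(54² + 39²)*(2 + 4) = √(2916 + 1521)*6 = √4437*6 = (3*√493)*6 = 18*√493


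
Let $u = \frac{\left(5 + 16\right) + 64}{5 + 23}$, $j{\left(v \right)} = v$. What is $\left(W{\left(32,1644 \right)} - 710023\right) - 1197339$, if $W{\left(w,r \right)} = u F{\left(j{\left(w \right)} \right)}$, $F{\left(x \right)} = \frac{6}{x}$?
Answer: $- \frac{854497921}{448} \approx -1.9074 \cdot 10^{6}$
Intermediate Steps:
$u = \frac{85}{28}$ ($u = \frac{21 + 64}{28} = 85 \cdot \frac{1}{28} = \frac{85}{28} \approx 3.0357$)
$W{\left(w,r \right)} = \frac{255}{14 w}$ ($W{\left(w,r \right)} = \frac{85 \frac{6}{w}}{28} = \frac{255}{14 w}$)
$\left(W{\left(32,1644 \right)} - 710023\right) - 1197339 = \left(\frac{255}{14 \cdot 32} - 710023\right) - 1197339 = \left(\frac{255}{14} \cdot \frac{1}{32} - 710023\right) - 1197339 = \left(\frac{255}{448} - 710023\right) - 1197339 = - \frac{318090049}{448} - 1197339 = - \frac{854497921}{448}$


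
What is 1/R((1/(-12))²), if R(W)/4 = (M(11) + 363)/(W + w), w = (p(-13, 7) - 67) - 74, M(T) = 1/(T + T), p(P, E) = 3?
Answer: -218581/2300256 ≈ -0.095025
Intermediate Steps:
M(T) = 1/(2*T)
w = -138 (w = (3 - 67) - 74 = -64 - 74 = -138)
R(W) = 15974/(11*(-138 + W)) (R(W) = 4*(((½)/11 + 363)/(W - 138)) = 4*(((½)*(1/11) + 363)/(-138 + W)) = 4*((1/22 + 363)/(-138 + W)) = 4*(7987/(22*(-138 + W))) = 15974/(11*(-138 + W)))
1/R((1/(-12))²) = 1/(15974/(11*(-138 + (1/(-12))²))) = 1/(15974/(11*(-138 + (-1/12)²))) = 1/(15974/(11*(-138 + 1/144))) = 1/(15974/(11*(-19871/144))) = 1/((15974/11)*(-144/19871)) = 1/(-2300256/218581) = -218581/2300256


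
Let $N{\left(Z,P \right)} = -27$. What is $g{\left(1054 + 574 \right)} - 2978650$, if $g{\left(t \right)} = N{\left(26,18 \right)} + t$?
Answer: $-2977049$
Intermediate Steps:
$g{\left(t \right)} = -27 + t$
$g{\left(1054 + 574 \right)} - 2978650 = \left(-27 + \left(1054 + 574\right)\right) - 2978650 = \left(-27 + 1628\right) - 2978650 = 1601 - 2978650 = -2977049$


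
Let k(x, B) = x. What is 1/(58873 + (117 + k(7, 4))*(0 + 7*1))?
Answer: 1/59741 ≈ 1.6739e-5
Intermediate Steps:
1/(58873 + (117 + k(7, 4))*(0 + 7*1)) = 1/(58873 + (117 + 7)*(0 + 7*1)) = 1/(58873 + 124*(0 + 7)) = 1/(58873 + 124*7) = 1/(58873 + 868) = 1/59741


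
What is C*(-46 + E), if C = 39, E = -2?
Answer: -1872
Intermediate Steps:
C*(-46 + E) = 39*(-46 - 2) = 39*(-48) = -1872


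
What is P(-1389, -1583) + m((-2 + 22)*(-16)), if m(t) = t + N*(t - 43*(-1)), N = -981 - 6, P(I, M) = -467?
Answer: 272612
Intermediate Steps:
N = -987
m(t) = -42441 - 986*t (m(t) = t - 987*(t - 43*(-1)) = t - 987*(t + 43) = t - 987*(43 + t) = t + (-42441 - 987*t) = -42441 - 986*t)
P(-1389, -1583) + m((-2 + 22)*(-16)) = -467 + (-42441 - 986*(-2 + 22)*(-16)) = -467 + (-42441 - 19720*(-16)) = -467 + (-42441 - 986*(-320)) = -467 + (-42441 + 315520) = -467 + 273079 = 272612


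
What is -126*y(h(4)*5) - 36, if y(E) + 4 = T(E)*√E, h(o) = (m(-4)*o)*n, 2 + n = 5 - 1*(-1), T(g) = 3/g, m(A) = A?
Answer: 468 + 189*I*√5/20 ≈ 468.0 + 21.131*I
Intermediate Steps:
n = 4 (n = -2 + (5 - 1*(-1)) = -2 + (5 + 1) = -2 + 6 = 4)
h(o) = -16*o (h(o) = -4*o*4 = -16*o)
y(E) = -4 + 3/√E (y(E) = -4 + (3/E)*√E = -4 + 3/√E)
-126*y(h(4)*5) - 36 = -126*(-4 + 3/√(-16*4*5)) - 36 = -126*(-4 + 3/√(-64*5)) - 36 = -126*(-4 + 3/√(-320)) - 36 = -126*(-4 + 3*(-I*√5/40)) - 36 = -126*(-4 - 3*I*√5/40) - 36 = (504 + 189*I*√5/20) - 36 = 468 + 189*I*√5/20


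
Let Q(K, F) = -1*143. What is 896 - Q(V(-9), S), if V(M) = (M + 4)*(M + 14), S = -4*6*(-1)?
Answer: 1039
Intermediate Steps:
S = 24 (S = -24*(-1) = 24)
V(M) = (4 + M)*(14 + M)
Q(K, F) = -143
896 - Q(V(-9), S) = 896 - 1*(-143) = 896 + 143 = 1039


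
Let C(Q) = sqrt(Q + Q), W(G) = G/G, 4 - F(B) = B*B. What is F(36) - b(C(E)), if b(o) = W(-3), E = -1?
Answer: -1293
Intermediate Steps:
F(B) = 4 - B**2 (F(B) = 4 - B*B = 4 - B**2)
W(G) = 1
C(Q) = sqrt(2)*sqrt(Q) (C(Q) = sqrt(2*Q) = sqrt(2)*sqrt(Q))
b(o) = 1
F(36) - b(C(E)) = (4 - 1*36**2) - 1*1 = (4 - 1*1296) - 1 = (4 - 1296) - 1 = -1292 - 1 = -1293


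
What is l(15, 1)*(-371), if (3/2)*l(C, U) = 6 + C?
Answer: -5194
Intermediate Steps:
l(C, U) = 4 + 2*C/3 (l(C, U) = 2*(6 + C)/3 = 4 + 2*C/3)
l(15, 1)*(-371) = (4 + (2/3)*15)*(-371) = (4 + 10)*(-371) = 14*(-371) = -5194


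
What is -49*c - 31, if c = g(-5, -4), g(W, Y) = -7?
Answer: 312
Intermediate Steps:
c = -7
-49*c - 31 = -49*(-7) - 31 = 343 - 31 = 312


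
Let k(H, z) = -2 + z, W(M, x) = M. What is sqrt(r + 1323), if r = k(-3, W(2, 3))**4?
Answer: 21*sqrt(3) ≈ 36.373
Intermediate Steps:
r = 0 (r = (-2 + 2)**4 = 0**4 = 0)
sqrt(r + 1323) = sqrt(0 + 1323) = sqrt(1323) = 21*sqrt(3)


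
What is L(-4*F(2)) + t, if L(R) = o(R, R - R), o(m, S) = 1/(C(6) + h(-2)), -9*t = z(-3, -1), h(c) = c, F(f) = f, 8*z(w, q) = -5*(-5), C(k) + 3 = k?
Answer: 47/72 ≈ 0.65278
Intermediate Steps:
C(k) = -3 + k
z(w, q) = 25/8 (z(w, q) = (-5*(-5))/8 = (⅛)*25 = 25/8)
t = -25/72 (t = -⅑*25/8 = -25/72 ≈ -0.34722)
o(m, S) = 1 (o(m, S) = 1/((-3 + 6) - 2) = 1/(3 - 2) = 1/1 = 1)
L(R) = 1
L(-4*F(2)) + t = 1 - 25/72 = 47/72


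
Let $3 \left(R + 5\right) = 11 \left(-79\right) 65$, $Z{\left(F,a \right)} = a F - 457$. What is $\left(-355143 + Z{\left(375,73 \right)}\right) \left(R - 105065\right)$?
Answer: $\frac{121999591375}{3} \approx 4.0667 \cdot 10^{10}$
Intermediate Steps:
$Z{\left(F,a \right)} = -457 + F a$ ($Z{\left(F,a \right)} = F a - 457 = -457 + F a$)
$R = - \frac{56500}{3}$ ($R = -5 + \frac{11 \left(-79\right) 65}{3} = -5 + \frac{\left(-869\right) 65}{3} = -5 + \frac{1}{3} \left(-56485\right) = -5 - \frac{56485}{3} = - \frac{56500}{3} \approx -18833.0$)
$\left(-355143 + Z{\left(375,73 \right)}\right) \left(R - 105065\right) = \left(-355143 + \left(-457 + 375 \cdot 73\right)\right) \left(- \frac{56500}{3} - 105065\right) = \left(-355143 + \left(-457 + 27375\right)\right) \left(- \frac{371695}{3}\right) = \left(-355143 + 26918\right) \left(- \frac{371695}{3}\right) = \left(-328225\right) \left(- \frac{371695}{3}\right) = \frac{121999591375}{3}$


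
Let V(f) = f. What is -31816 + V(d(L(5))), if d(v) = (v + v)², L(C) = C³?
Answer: 30684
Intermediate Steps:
d(v) = 4*v² (d(v) = (2*v)² = 4*v²)
-31816 + V(d(L(5))) = -31816 + 4*(5³)² = -31816 + 4*125² = -31816 + 4*15625 = -31816 + 62500 = 30684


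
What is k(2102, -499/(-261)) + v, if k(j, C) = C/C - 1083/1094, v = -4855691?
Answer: -5312125943/1094 ≈ -4.8557e+6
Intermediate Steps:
k(j, C) = 11/1094 (k(j, C) = 1 - 1083*1/1094 = 1 - 1083/1094 = 11/1094)
k(2102, -499/(-261)) + v = 11/1094 - 4855691 = -5312125943/1094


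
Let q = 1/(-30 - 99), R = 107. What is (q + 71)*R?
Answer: 979906/129 ≈ 7596.2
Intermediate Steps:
q = -1/129 (q = 1/(-129) = -1/129 ≈ -0.0077519)
(q + 71)*R = (-1/129 + 71)*107 = (9158/129)*107 = 979906/129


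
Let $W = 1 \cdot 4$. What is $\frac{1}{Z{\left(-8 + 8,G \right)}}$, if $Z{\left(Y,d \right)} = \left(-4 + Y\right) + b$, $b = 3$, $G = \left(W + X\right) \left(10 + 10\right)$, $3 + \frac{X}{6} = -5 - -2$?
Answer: $-1$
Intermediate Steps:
$W = 4$
$X = -36$ ($X = -18 + 6 \left(-5 - -2\right) = -18 + 6 \left(-5 + 2\right) = -18 + 6 \left(-3\right) = -18 - 18 = -36$)
$G = -640$ ($G = \left(4 - 36\right) \left(10 + 10\right) = \left(-32\right) 20 = -640$)
$Z{\left(Y,d \right)} = -1 + Y$ ($Z{\left(Y,d \right)} = \left(-4 + Y\right) + 3 = -1 + Y$)
$\frac{1}{Z{\left(-8 + 8,G \right)}} = \frac{1}{-1 + \left(-8 + 8\right)} = \frac{1}{-1 + 0} = \frac{1}{-1} = -1$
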